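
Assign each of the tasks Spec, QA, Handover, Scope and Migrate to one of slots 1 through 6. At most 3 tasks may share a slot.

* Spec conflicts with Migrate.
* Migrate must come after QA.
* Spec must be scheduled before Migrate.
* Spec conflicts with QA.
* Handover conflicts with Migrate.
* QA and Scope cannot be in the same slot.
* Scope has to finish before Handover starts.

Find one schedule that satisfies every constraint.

Handover -> 2; Scope -> 1; Spec -> 1; QA -> 2; Migrate -> 3

Checking: QA(2) before Migrate(3); Scope(1) before Handover(2); Spec(1) before Migrate(3); QA(2) != Scope(1); Spec(1) != QA(2); Spec(1) != Migrate(3); Handover(2) != Migrate(3); max 2 per slot (cap 3).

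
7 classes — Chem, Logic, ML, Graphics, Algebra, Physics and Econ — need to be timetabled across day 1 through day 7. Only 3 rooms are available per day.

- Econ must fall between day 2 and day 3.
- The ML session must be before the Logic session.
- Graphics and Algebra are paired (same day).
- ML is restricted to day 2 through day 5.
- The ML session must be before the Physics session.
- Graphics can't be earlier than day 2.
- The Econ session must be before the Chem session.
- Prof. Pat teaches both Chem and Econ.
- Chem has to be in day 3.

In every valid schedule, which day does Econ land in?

day 2

Econ's window is day 2–day 3.
Chem is fixed at day 3, and Econ can't share a day with Chem.
So Econ must be day 2.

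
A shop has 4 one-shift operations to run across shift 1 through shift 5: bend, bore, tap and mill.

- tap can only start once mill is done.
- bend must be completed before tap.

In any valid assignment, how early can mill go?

shift 1

Downstream work caps mill at shift 4.
mill at shift 1 is achievable: mill -> shift 1, tap -> shift 2, bend -> shift 1, bore -> shift 1.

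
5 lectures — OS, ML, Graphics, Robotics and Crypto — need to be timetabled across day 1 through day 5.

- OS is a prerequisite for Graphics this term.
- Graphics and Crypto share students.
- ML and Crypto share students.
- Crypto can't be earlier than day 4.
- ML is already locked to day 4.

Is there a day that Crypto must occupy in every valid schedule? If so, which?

day 5

Crypto's window is day 4–day 5.
ML is fixed at day 4, and Crypto can't share a day with ML.
So Crypto must be day 5.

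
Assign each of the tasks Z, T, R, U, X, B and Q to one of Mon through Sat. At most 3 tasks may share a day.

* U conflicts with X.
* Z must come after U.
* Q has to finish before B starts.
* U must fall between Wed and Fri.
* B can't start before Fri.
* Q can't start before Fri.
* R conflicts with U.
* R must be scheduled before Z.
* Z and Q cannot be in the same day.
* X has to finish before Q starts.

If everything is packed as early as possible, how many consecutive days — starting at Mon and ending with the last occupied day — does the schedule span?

The precedence chain requires at least 3 distinct days.
With at most 3 per day and 7 tasks, at least 3 days are needed.
Propagating the time windows through the other constraints, B can't land before Sat — that is day 6 counting from Mon — so the schedule must run through at least 6 days.
6 works (last occupied day: Sat): for example X in Mon; T in Mon; Z in Thu; B in Sat; R in Mon; U in Wed; Q in Fri.

6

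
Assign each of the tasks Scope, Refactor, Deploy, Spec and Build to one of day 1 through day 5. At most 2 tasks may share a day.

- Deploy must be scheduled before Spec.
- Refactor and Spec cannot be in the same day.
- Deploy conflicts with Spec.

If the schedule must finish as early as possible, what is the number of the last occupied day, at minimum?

The precedence chain requires at least 2 distinct days.
With at most 2 per day and 5 tasks, at least 3 days are needed.
3 works (last occupied day: day 3): for example Deploy in day 1; Build in day 2; Refactor in day 3; Spec in day 2; Scope in day 1.

3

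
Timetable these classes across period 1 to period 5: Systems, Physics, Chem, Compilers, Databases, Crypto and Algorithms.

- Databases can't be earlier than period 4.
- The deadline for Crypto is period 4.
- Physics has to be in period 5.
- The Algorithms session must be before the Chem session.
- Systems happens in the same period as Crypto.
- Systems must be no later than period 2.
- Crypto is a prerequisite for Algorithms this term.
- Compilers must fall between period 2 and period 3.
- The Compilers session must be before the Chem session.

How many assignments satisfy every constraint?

Splitting on Systems: it can be period 1 (22), period 2 (12). Listing each branch's schedules as (Physics, Chem, Compilers, Databases, Crypto, Algorithms) by period number:
Systems=period 1: (5,3,2,4,1,2) (5,3,2,5,1,2) (5,4,2,4,1,2) (5,4,2,4,1,3) (5,4,2,5,1,2) (5,4,2,5,1,3) (5,4,3,4,1,2) (5,4,3,4,1,3) (5,4,3,5,1,2) (5,4,3,5,1,3) (5,5,2,4,1,2) (5,5,2,4,1,3) (5,5,2,4,1,4) (5,5,2,5,1,2) (5,5,2,5,1,3) (5,5,2,5,1,4) (5,5,3,4,1,2) (5,5,3,4,1,3) (5,5,3,4,1,4) (5,5,3,5,1,2) (5,5,3,5,1,3) (5,5,3,5,1,4) — 22.
Systems=period 2: (5,4,2,4,2,3) (5,4,2,5,2,3) (5,4,3,4,2,3) (5,4,3,5,2,3) (5,5,2,4,2,3) (5,5,2,4,2,4) (5,5,2,5,2,3) (5,5,2,5,2,4) (5,5,3,4,2,3) (5,5,3,4,2,4) (5,5,3,5,2,3) (5,5,3,5,2,4) — 12.
Summing: 22 + 12 = 34.

34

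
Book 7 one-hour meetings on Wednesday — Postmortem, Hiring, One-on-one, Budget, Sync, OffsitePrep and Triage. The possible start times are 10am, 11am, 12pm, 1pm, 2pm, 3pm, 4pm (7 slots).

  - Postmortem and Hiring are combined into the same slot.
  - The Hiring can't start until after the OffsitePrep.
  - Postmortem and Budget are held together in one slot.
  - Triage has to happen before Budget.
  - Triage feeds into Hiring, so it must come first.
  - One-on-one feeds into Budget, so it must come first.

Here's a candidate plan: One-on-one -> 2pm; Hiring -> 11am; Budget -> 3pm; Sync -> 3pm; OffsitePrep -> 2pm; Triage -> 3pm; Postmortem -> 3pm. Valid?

No — it violates: Triage feeds into Hiring, so it must come first

Triage feeds into Hiring, so it must come first — violated.
Triage has to happen before Budget — violated.
Postmortem and Budget are held together in one slot — holds.
Postmortem and Hiring are combined into the same slot — violated.
The Hiring can't start until after the OffsitePrep — violated.
One-on-one feeds into Budget, so it must come first — holds.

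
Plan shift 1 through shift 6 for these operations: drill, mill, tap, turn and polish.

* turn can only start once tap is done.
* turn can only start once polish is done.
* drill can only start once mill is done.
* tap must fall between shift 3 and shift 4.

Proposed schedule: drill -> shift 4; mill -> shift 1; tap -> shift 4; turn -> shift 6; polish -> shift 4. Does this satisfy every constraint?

turn can only start once tap is done — holds.
tap must fall between shift 3 and shift 4 — holds.
turn can only start once polish is done — holds.
drill can only start once mill is done — holds.

Yes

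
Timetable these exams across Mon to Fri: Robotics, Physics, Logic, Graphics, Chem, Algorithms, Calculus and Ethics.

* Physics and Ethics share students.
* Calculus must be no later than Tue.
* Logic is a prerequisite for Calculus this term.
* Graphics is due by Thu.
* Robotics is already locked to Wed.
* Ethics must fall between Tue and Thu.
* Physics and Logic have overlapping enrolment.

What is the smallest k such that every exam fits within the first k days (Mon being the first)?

The precedence chain requires at least 2 distinct days.
Robotics can't be placed before Wed — that is day 3 counting from Mon — so the schedule must run through at least 3 days.
3 works (last occupied day: Wed): for example Algorithms=Mon; Physics=Wed; Logic=Mon; Calculus=Tue; Chem=Mon; Ethics=Tue; Graphics=Mon; Robotics=Wed.

3 days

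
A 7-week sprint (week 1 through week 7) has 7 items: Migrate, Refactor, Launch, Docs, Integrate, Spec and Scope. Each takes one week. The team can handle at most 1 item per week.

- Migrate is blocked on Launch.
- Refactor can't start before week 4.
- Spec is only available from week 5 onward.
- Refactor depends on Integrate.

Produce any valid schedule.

Refactor -> week 4, Spec -> week 5, Migrate -> week 2, Integrate -> week 3, Scope -> week 7, Docs -> week 6, Launch -> week 1

Checking: Launch(week 1) before Migrate(week 2); Integrate(week 3) before Refactor(week 4); Refactor=week 4 in [week 4,week 7]; Spec=week 5 in [week 5,week 7]; max 1 per week (cap 1).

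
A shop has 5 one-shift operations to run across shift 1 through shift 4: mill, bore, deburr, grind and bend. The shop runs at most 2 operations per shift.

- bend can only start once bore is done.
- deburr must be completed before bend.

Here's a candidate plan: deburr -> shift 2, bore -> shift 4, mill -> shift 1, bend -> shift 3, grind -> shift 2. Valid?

The shop runs at most 2 operations per shift — holds.
bend can only start once bore is done — violated.
deburr must be completed before bend — holds.

No. bend can only start once bore is done is not satisfied.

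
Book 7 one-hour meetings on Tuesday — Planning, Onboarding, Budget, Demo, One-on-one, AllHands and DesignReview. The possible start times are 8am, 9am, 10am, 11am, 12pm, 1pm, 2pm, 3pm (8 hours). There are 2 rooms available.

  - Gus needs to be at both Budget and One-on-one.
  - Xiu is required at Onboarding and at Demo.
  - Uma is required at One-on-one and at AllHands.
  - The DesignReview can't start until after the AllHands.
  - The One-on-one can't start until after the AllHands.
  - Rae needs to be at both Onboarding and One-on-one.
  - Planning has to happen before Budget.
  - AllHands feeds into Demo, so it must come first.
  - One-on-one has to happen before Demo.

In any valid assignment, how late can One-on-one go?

2pm

Precedence pushes One-on-one to at least 9am; downstream work caps One-on-one at 2pm.
One-on-one at 2pm is achievable: Planning in 8am, Budget in 9am, AllHands in 8am, Onboarding in 10am, Demo in 3pm, DesignReview in 9am, One-on-one in 2pm.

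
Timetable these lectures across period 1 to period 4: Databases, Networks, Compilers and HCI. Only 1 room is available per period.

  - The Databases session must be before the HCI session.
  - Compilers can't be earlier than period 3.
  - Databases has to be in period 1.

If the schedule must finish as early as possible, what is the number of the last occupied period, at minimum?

The precedence chain requires at least 2 distinct periods.
With at most 1 per period and 4 lectures, at least 4 periods are needed.
Compilers can't be placed before period 3, so the schedule must run through at least period 3.
4 works (last occupied period: period 4): for example Databases -> period 1, HCI -> period 2, Compilers -> period 3, Networks -> period 4.

period 4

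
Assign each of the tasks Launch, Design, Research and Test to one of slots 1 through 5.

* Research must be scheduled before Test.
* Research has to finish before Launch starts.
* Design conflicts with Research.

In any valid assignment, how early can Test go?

Precedence pushes Test to at least 2.
Test at 2 is achievable: Launch -> 2; Test -> 2; Design -> 2; Research -> 1.

2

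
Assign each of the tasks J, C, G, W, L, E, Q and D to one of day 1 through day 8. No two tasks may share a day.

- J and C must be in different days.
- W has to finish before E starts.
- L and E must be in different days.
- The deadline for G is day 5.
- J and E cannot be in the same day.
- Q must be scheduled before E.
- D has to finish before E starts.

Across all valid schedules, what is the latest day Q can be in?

Downstream work caps Q at day 7.
Q at day 7 is achievable: D -> day 3, L -> day 6, J -> day 4, E -> day 8, G -> day 1, Q -> day 7, C -> day 5, W -> day 2.

day 7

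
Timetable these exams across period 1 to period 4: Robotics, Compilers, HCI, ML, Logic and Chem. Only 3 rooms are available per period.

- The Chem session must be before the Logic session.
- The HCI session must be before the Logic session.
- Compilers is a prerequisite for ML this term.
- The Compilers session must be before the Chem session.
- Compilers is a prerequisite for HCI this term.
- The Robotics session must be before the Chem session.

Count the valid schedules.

Splitting on Robotics: it can be period 1 (17), period 2 (8). Listing each branch's schedules as (Compilers, HCI, ML, Logic, Chem) by period number:
Robotics=period 1: (1,2,2,3,2) (1,2,2,4,2) (1,2,2,4,3) (1,2,3,3,2) (1,2,3,4,2) (1,2,3,4,3) (1,2,4,3,2) (1,2,4,4,2) (1,2,4,4,3) (1,3,2,4,2) (1,3,2,4,3) (1,3,3,4,2) (1,3,3,4,3) (1,3,4,4,2) (1,3,4,4,3) (2,3,3,4,3) (2,3,4,4,3) — 17.
Robotics=period 2: (1,2,2,4,3) (1,2,3,4,3) (1,2,4,4,3) (1,3,2,4,3) (1,3,3,4,3) (1,3,4,4,3) (2,3,3,4,3) (2,3,4,4,3) — 8.
Summing: 17 + 8 = 25.

25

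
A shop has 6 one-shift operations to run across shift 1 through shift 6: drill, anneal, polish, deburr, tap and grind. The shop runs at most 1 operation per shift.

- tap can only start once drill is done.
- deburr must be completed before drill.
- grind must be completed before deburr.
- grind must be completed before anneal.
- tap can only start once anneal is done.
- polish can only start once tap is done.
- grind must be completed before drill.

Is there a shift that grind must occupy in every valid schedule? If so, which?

shift 1

Downstream work caps grind at shift 2.
So grind is pinned to shift 1.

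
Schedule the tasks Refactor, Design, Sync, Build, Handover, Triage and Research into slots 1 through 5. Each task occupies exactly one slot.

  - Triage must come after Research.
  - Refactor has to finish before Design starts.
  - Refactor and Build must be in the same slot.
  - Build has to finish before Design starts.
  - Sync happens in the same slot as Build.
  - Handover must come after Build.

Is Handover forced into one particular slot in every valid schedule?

Handover can be 2 (e.g. Build in 1; Refactor in 1; Triage in 2; Research in 1; Handover in 2; Design in 2; Sync in 1) or 3 (e.g. Build in 1; Handover in 3; Refactor in 1; Triage in 2; Research in 1; Sync in 1; Design in 2).

No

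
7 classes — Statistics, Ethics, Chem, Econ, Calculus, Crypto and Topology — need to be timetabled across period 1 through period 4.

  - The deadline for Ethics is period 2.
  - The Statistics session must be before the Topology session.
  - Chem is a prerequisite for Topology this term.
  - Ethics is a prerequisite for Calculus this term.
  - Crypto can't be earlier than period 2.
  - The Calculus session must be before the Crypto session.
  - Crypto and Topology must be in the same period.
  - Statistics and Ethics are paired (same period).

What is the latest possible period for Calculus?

period 3

Precedence pushes Calculus to at least period 2; downstream work caps Calculus at period 3.
Calculus at period 3 is achievable: Topology=period 4, Statistics=period 1, Calculus=period 3, Crypto=period 4, Econ=period 1, Ethics=period 1, Chem=period 1.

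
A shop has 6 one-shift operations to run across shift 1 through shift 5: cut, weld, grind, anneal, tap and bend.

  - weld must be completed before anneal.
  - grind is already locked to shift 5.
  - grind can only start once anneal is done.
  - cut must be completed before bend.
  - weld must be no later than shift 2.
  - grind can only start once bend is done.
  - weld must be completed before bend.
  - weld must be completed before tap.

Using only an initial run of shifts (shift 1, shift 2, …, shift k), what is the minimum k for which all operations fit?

The precedence chain requires at least 3 distinct shifts.
grind can't be placed before shift 5, so the schedule must run through at least shift 5.
5 works (last occupied shift: shift 5): for example grind -> shift 5; weld -> shift 1; tap -> shift 2; cut -> shift 1; bend -> shift 2; anneal -> shift 2.

5 shifts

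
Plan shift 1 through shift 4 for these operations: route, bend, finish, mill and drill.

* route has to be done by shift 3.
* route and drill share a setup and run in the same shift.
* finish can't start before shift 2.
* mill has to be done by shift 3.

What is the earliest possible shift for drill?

Drill must be in the same shift as route, which can't be after shift 3, so drill is at most shift 3.
drill at shift 1 is achievable: route in shift 1; drill in shift 1; bend in shift 1; mill in shift 1; finish in shift 2.

shift 1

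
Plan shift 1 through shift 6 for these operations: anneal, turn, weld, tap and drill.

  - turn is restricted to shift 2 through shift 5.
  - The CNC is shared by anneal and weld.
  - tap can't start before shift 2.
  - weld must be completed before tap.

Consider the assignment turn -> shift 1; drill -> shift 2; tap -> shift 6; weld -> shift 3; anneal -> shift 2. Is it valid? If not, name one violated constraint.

weld must be completed before tap — holds.
turn is restricted to shift 2 through shift 5 — violated.
The CNC is shared by anneal and weld — holds.
tap can't start before shift 2 — holds.

No — it violates: turn is restricted to shift 2 through shift 5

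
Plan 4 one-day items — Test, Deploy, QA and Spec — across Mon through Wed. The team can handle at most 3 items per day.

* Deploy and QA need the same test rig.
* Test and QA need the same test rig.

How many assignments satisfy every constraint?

36

Splitting on Test: it can be Mon (12), Tue (12), Wed (12). Listing each branch's schedules as (Deploy, QA, Spec):
Test=Mon: (Mon,Tue,Mon) (Mon,Tue,Tue) (Mon,Tue,Wed) (Mon,Wed,Mon) (Mon,Wed,Tue) (Mon,Wed,Wed) (Tue,Wed,Mon) (Tue,Wed,Tue) (Tue,Wed,Wed) (Wed,Tue,Mon) (Wed,Tue,Tue) (Wed,Tue,Wed) — 12.
Test=Tue: (Mon,Wed,Mon) (Mon,Wed,Tue) (Mon,Wed,Wed) (Tue,Mon,Mon) (Tue,Mon,Tue) (Tue,Mon,Wed) (Tue,Wed,Mon) (Tue,Wed,Tue) (Tue,Wed,Wed) (Wed,Mon,Mon) (Wed,Mon,Tue) (Wed,Mon,Wed) — 12.
Test=Wed: (Mon,Tue,Mon) (Mon,Tue,Tue) (Mon,Tue,Wed) (Tue,Mon,Mon) (Tue,Mon,Tue) (Tue,Mon,Wed) (Wed,Mon,Mon) (Wed,Mon,Tue) (Wed,Mon,Wed) (Wed,Tue,Mon) (Wed,Tue,Tue) (Wed,Tue,Wed) — 12.
Summing: 12 + 12 + 12 = 36.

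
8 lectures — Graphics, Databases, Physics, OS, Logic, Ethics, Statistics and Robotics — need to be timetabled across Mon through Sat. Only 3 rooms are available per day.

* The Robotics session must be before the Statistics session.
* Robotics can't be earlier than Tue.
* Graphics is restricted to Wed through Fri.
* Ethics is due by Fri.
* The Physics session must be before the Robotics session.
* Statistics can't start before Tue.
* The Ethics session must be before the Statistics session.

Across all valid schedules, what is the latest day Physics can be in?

Downstream work caps Physics at Thu.
Physics at Thu is achievable: OS=Mon; Databases=Mon; Physics=Thu; Robotics=Fri; Graphics=Wed; Ethics=Mon; Logic=Tue; Statistics=Sat.

Thu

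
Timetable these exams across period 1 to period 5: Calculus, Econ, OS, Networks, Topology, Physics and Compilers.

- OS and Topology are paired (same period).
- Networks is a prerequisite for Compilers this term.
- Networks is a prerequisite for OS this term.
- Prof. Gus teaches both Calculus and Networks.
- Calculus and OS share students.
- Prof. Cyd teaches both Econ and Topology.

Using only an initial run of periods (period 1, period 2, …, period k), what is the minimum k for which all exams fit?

The precedence chain requires at least 2 distinct periods.
Could 2 periods be enough, i.e. nothing placed later than period 2? No: Compilers must come after Networks (at period 1 or later) → {period 2}; Networks must come before Compilers (at period 2 or earlier) → {period 1}; OS must come after Networks (at period 1 or later) → {period 2}; Calculus can't share with OS (period 2) → {period 1}; Networks can't share with Calculus (period 1) → nothing is left.
So 2 periods is not enough.
3 works (last occupied period: period 3): for example Econ=period 1; Networks=period 1; OS=period 2; Topology=period 2; Calculus=period 3; Compilers=period 2; Physics=period 1.

3 periods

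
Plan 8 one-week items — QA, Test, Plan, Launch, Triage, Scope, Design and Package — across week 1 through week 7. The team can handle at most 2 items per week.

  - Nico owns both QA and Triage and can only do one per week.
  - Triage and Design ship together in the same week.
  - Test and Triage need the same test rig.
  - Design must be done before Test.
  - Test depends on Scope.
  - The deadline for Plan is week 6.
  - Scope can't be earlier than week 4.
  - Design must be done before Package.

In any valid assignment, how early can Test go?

week 5

Precedence pushes Test to at least week 5.
Test at week 5 is achievable: QA in week 1, Triage in week 2, Plan in week 1, Scope in week 4, Launch in week 3, Test in week 5, Package in week 3, Design in week 2.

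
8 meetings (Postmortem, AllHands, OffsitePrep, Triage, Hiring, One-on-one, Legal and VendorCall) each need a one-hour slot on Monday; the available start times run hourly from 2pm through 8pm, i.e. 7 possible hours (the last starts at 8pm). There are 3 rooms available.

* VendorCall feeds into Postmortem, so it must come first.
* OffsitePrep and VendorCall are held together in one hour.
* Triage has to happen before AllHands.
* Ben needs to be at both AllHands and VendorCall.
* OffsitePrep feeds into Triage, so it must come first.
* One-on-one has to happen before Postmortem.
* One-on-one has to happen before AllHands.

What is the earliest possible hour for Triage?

Precedence pushes Triage to at least 3pm; downstream work caps Triage at 7pm.
Triage at 3pm is achievable: Hiring=3pm; AllHands=4pm; Legal=4pm; VendorCall=2pm; OffsitePrep=2pm; One-on-one=2pm; Triage=3pm; Postmortem=3pm.

3pm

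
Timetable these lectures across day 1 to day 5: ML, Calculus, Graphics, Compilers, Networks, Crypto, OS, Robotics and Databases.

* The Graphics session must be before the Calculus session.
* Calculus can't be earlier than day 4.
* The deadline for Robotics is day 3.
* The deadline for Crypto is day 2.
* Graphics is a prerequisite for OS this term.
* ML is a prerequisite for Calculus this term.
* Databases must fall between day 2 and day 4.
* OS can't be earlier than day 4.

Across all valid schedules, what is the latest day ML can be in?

day 4

Downstream work caps ML at day 4.
ML at day 4 is achievable: Crypto -> day 1; Databases -> day 2; Robotics -> day 1; OS -> day 4; ML -> day 4; Networks -> day 1; Compilers -> day 1; Graphics -> day 1; Calculus -> day 5.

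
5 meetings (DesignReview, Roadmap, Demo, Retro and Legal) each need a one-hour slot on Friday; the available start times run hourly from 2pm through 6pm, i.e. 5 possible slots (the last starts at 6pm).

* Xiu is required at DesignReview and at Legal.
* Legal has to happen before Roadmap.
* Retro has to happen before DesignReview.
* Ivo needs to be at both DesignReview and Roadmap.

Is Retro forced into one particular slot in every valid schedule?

No

Retro can be 2pm (e.g. Roadmap -> 4pm; Legal -> 2pm; DesignReview -> 3pm; Demo -> 2pm; Retro -> 2pm) or 3pm (e.g. Roadmap in 3pm, DesignReview in 4pm, Legal in 2pm, Retro in 3pm, Demo in 2pm).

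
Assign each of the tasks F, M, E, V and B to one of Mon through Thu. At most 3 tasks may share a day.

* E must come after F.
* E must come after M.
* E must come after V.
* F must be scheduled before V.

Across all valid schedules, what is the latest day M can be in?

Wed

Downstream work caps M at Wed.
M at Wed is achievable: E=Thu; B=Mon; M=Wed; V=Tue; F=Mon.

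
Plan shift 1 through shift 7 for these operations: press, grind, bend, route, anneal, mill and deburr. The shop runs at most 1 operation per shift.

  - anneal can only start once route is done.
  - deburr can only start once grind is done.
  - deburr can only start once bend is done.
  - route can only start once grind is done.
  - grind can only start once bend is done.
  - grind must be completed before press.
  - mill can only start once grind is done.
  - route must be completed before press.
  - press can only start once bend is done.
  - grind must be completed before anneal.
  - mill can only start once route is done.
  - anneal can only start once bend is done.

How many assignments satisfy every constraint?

30

Splitting on press: it can be shift 4 (6), shift 5 (8), shift 6 (8), shift 7 (8). Listing each branch's schedules as (grind, bend, route, anneal, mill, deburr) by shift number:
press=shift 4: (2,1,3,5,6,7) (2,1,3,5,7,6) (2,1,3,6,5,7) (2,1,3,6,7,5) (2,1,3,7,5,6) (2,1,3,7,6,5) — 6.
press=shift 5: (2,1,3,4,6,7) (2,1,3,4,7,6) (2,1,3,6,4,7) (2,1,3,6,7,4) (2,1,3,7,4,6) (2,1,3,7,6,4) (2,1,4,6,7,3) (2,1,4,7,6,3) — 8.
press=shift 6: (2,1,3,4,5,7) (2,1,3,4,7,5) (2,1,3,5,4,7) (2,1,3,5,7,4) (2,1,3,7,4,5) (2,1,3,7,5,4) (2,1,4,5,7,3) (2,1,4,7,5,3) — 8.
press=shift 7: (2,1,3,4,5,6) (2,1,3,4,6,5) (2,1,3,5,4,6) (2,1,3,5,6,4) (2,1,3,6,4,5) (2,1,3,6,5,4) (2,1,4,5,6,3) (2,1,4,6,5,3) — 8.
Summing: 6 + 8 + 8 + 8 = 30.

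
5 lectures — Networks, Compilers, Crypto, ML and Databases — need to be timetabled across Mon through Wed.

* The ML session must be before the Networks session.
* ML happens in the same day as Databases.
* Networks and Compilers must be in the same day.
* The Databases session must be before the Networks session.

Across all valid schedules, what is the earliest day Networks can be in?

Tue

Precedence pushes Networks to at least Tue.
Networks at Tue is achievable: Databases -> Mon, ML -> Mon, Crypto -> Mon, Compilers -> Tue, Networks -> Tue.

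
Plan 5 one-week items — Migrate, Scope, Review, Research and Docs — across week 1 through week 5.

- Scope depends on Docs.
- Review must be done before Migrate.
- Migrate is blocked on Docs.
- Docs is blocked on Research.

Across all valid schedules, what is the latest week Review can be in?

week 4

Downstream work caps Review at week 4.
Review at week 4 is achievable: Scope -> week 3, Migrate -> week 5, Review -> week 4, Research -> week 1, Docs -> week 2.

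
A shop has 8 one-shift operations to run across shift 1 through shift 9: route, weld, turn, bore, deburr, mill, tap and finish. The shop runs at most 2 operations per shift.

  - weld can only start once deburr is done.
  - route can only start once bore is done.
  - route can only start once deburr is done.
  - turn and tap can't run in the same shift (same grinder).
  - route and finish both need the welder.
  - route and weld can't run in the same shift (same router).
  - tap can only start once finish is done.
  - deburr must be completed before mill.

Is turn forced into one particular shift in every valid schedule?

No

turn can be shift 1 (e.g. weld -> shift 2; turn -> shift 1; route -> shift 3; deburr -> shift 1; finish -> shift 4; tap -> shift 5; bore -> shift 2; mill -> shift 3) or shift 2 (e.g. mill -> shift 3, deburr -> shift 1, tap -> shift 5, finish -> shift 4, turn -> shift 2, weld -> shift 3, route -> shift 2, bore -> shift 1).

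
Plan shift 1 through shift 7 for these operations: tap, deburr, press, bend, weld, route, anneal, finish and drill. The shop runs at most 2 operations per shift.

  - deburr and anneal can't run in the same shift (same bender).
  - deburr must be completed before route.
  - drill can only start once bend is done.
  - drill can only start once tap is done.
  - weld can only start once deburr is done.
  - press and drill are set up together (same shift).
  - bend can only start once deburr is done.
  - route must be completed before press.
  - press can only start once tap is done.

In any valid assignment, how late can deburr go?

shift 4

Downstream work caps deburr at shift 5.
deburr at shift 4 is achievable: weld=shift 7, press=shift 6, deburr=shift 4, route=shift 5, bend=shift 5, finish=shift 2, anneal=shift 1, drill=shift 6, tap=shift 1.
Nothing later works — the conflict and capacity constraints rule out every shift after shift 4.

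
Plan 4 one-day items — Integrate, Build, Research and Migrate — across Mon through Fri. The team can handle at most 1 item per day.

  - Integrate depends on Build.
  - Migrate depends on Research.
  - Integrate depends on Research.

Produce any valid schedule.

Build -> Tue; Migrate -> Thu; Integrate -> Wed; Research -> Mon

Checking: Research(Mon) before Integrate(Wed); Build(Tue) before Integrate(Wed); Research(Mon) before Migrate(Thu); max 1 per day (cap 1).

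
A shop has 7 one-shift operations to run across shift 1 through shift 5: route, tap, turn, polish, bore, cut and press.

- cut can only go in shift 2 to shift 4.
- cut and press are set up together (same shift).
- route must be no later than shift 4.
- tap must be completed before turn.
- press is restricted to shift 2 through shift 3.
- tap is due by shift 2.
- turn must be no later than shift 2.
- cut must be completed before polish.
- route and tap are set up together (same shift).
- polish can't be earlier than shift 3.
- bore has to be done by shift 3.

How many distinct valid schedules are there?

Splitting on polish: it can be shift 3 (3), shift 4 (6), shift 5 (6). Listing each branch's schedules as (route, tap, turn, bore, cut, press) by shift number:
polish=shift 3: (1,1,2,1,2,2) (1,1,2,2,2,2) (1,1,2,3,2,2) — 3.
polish=shift 4: (1,1,2,1,2,2) (1,1,2,1,3,3) (1,1,2,2,2,2) (1,1,2,2,3,3) (1,1,2,3,2,2) (1,1,2,3,3,3) — 6.
polish=shift 5: (1,1,2,1,2,2) (1,1,2,1,3,3) (1,1,2,2,2,2) (1,1,2,2,3,3) (1,1,2,3,2,2) (1,1,2,3,3,3) — 6.
Summing: 3 + 6 + 6 = 15.

15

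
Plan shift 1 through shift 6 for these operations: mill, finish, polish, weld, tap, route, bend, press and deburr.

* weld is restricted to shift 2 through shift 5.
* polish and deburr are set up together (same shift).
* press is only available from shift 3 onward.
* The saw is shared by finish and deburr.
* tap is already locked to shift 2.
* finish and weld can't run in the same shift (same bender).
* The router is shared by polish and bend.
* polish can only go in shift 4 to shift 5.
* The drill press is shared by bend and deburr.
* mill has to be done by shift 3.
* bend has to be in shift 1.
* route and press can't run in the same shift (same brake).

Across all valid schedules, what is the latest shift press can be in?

Press is available from shift 3.
press at shift 6 is achievable: polish in shift 4; deburr in shift 4; finish in shift 1; bend in shift 1; weld in shift 2; tap in shift 2; route in shift 1; press in shift 6; mill in shift 1.

shift 6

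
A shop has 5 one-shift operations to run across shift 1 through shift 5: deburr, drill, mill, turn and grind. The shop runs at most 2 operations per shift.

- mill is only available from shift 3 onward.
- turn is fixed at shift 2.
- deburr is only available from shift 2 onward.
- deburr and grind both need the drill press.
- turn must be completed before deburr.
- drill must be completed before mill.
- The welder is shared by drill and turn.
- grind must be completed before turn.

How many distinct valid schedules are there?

18

Splitting on deburr: it can be shift 3 (6), shift 4 (6), shift 5 (6). Listing each branch's schedules as (drill, mill, turn, grind) by shift number:
deburr=shift 3: (1,3,2,1) (1,4,2,1) (1,5,2,1) (3,4,2,1) (3,5,2,1) (4,5,2,1) — 6.
deburr=shift 4: (1,3,2,1) (1,4,2,1) (1,5,2,1) (3,4,2,1) (3,5,2,1) (4,5,2,1) — 6.
deburr=shift 5: (1,3,2,1) (1,4,2,1) (1,5,2,1) (3,4,2,1) (3,5,2,1) (4,5,2,1) — 6.
Summing: 6 + 6 + 6 = 18.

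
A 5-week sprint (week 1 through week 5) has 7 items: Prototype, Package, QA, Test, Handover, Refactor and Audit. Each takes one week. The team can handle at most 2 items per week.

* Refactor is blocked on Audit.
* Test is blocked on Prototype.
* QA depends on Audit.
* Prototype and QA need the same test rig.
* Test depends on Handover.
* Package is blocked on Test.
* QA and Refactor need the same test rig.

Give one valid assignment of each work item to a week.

Audit -> week 2, QA -> week 3, Test -> week 2, Package -> week 3, Prototype -> week 1, Refactor -> week 4, Handover -> week 1

Checking: Audit(week 2) before QA(week 3); Audit(week 2) before Refactor(week 4); Prototype(week 1) before Test(week 2); Handover(week 1) before Test(week 2); Test(week 2) before Package(week 3); QA(week 3) != Refactor(week 4); Prototype(week 1) != QA(week 3); max 2 per week (cap 2).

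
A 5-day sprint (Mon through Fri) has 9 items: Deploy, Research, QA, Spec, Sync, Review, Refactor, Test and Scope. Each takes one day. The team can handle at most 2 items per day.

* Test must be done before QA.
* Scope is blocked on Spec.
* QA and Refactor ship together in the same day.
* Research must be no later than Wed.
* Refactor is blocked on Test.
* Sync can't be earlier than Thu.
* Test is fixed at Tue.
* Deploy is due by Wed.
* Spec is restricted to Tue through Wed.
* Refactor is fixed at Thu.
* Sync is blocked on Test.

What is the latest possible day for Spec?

Wed

Spec is available from Tue; Spec's own window allows nothing later than Wed.
Spec at Wed is achievable: Review -> Tue; Research -> Mon; Scope -> Fri; Refactor -> Thu; Spec -> Wed; QA -> Thu; Sync -> Fri; Deploy -> Mon; Test -> Tue.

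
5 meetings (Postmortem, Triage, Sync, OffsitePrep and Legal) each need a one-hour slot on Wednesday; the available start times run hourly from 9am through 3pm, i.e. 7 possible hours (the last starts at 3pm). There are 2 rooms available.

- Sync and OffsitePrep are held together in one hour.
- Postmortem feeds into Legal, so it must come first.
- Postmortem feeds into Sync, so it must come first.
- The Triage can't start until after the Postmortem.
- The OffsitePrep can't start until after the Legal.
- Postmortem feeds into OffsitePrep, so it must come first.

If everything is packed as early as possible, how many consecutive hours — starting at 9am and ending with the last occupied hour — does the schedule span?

The precedence chain requires at least 3 distinct hours.
With at most 2 per hour and 5 meetings, at least 3 hours are needed.
3 works (last occupied hour: 11am): for example Postmortem in 9am; Legal in 10am; Triage in 10am; OffsitePrep in 11am; Sync in 11am.

3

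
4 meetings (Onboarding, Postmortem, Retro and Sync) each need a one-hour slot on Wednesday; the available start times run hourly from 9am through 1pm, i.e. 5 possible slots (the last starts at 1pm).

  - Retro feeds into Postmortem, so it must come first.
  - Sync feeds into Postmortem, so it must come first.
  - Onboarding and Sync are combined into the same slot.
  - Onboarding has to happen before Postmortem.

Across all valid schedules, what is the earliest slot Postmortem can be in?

Precedence pushes Postmortem to at least 10am.
Postmortem at 10am is achievable: Postmortem -> 10am, Sync -> 9am, Onboarding -> 9am, Retro -> 9am.

10am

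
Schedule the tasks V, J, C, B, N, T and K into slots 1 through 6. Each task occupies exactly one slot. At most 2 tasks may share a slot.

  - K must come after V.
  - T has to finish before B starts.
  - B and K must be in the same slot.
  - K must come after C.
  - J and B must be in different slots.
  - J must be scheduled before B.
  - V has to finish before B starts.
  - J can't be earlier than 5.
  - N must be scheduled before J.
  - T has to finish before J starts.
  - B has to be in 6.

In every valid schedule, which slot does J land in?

J's window is 5–6.
B is fixed at 6, and J can't share a slot with B.
So J must be 5.

5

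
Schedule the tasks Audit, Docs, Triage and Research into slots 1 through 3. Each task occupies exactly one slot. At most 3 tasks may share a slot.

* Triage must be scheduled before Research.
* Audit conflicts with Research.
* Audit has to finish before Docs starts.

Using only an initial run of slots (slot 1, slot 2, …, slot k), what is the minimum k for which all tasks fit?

2 slots

The precedence chain requires at least 2 distinct slots.
With at most 3 per slot and 4 tasks, at least 2 slots are needed.
2 works (last occupied slot: 2): for example Audit in 1; Triage in 1; Research in 2; Docs in 2.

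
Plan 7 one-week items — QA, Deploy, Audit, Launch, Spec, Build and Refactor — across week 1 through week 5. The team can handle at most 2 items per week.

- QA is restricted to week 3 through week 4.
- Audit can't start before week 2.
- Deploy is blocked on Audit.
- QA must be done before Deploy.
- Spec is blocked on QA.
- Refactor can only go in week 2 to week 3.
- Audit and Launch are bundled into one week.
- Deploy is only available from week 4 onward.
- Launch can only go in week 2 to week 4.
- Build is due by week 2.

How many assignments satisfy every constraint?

11

Splitting on QA: it can be week 3 (8), week 4 (3). Listing each branch's schedules as (Deploy, Audit, Launch, Spec, Build, Refactor) by week number:
QA=week 3: (4,2,2,4,1,3) (4,2,2,5,1,3) (5,2,2,4,1,3) (5,2,2,5,1,3) (5,4,4,5,1,2) (5,4,4,5,1,3) (5,4,4,5,2,2) (5,4,4,5,2,3) — 8.
QA=week 4: (5,2,2,5,1,3) (5,3,3,5,1,2) (5,3,3,5,2,2) — 3.
Summing: 8 + 3 = 11.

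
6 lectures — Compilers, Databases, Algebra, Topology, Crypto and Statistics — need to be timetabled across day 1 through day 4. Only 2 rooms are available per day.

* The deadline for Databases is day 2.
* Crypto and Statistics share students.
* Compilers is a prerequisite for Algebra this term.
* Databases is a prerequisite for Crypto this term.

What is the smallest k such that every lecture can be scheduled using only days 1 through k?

The precedence chain requires at least 2 distinct days.
With at most 2 per day and 6 lectures, at least 3 days are needed.
3 works (last occupied day: day 3): for example Databases -> day 1; Crypto -> day 2; Topology -> day 3; Statistics -> day 3; Algebra -> day 2; Compilers -> day 1.

3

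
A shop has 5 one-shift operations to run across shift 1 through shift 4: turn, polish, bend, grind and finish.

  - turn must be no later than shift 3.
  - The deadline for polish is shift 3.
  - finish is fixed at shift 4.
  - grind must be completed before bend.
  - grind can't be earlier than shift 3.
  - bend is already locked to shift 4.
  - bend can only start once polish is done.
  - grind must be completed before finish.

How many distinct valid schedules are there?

9

Splitting on turn: it can be shift 1 (3), shift 2 (3), shift 3 (3). Listing each branch's schedules as (polish, bend, grind, finish) by shift number:
turn=shift 1: (1,4,3,4) (2,4,3,4) (3,4,3,4) — 3.
turn=shift 2: (1,4,3,4) (2,4,3,4) (3,4,3,4) — 3.
turn=shift 3: (1,4,3,4) (2,4,3,4) (3,4,3,4) — 3.
Summing: 3 + 3 + 3 = 9.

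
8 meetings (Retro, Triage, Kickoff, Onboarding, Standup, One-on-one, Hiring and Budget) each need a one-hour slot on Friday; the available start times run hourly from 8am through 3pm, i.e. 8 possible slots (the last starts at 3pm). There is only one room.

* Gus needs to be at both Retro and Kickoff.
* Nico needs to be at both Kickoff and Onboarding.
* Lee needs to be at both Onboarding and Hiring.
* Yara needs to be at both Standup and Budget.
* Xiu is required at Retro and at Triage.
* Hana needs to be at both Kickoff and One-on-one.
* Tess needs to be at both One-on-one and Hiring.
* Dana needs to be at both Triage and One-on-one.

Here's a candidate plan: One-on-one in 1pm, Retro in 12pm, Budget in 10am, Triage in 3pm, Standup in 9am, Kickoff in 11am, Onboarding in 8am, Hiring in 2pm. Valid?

Valid

Nico needs to be at both Kickoff and Onboarding — holds.
There is only one room — holds.
Lee needs to be at both Onboarding and Hiring — holds.
Yara needs to be at both Standup and Budget — holds.
Xiu is required at Retro and at Triage — holds.
Dana needs to be at both Triage and One-on-one — holds.
Hana needs to be at both Kickoff and One-on-one — holds.
Tess needs to be at both One-on-one and Hiring — holds.
Gus needs to be at both Retro and Kickoff — holds.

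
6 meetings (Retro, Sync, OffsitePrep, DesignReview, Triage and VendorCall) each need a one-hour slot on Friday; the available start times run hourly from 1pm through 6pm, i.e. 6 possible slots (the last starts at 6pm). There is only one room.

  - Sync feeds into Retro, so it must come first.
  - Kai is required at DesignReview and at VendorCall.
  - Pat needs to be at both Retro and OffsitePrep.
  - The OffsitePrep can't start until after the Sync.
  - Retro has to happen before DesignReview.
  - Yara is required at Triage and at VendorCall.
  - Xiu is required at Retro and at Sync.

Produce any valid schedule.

Retro=2pm, VendorCall=6pm, Sync=1pm, OffsitePrep=3pm, DesignReview=4pm, Triage=5pm

Checking: Retro(2pm) before DesignReview(4pm); Sync(1pm) before OffsitePrep(3pm); Sync(1pm) before Retro(2pm); Retro(2pm) != Sync(1pm); Triage(5pm) != VendorCall(6pm); Retro(2pm) != OffsitePrep(3pm); DesignReview(4pm) != VendorCall(6pm); max 1 per slot (cap 1).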